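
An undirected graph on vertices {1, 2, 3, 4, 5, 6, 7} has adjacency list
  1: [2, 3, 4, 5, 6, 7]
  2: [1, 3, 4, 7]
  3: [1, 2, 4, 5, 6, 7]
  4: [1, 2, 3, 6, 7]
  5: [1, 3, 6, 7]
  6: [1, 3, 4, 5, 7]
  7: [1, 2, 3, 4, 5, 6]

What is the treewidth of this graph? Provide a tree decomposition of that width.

Treewidth 4.
One optimal decomposition is:
Bags: B1 = {1, 2, 3, 4, 7}  B2 = {1, 3, 4, 6, 7}  B3 = {1, 3, 5, 6, 7}
Tree: B1–B2, B2–B3

Every bag has size at most 5, so the width is 5 − 1 = 4 and tw(G) ≤ 4. On the other hand G contains the 5-clique {1, 2, 3, 4, 7}. A clique must lie in a single bag of any decomposition, so no decomposition can have width below 4. Hence tw(G) = 4 exactly.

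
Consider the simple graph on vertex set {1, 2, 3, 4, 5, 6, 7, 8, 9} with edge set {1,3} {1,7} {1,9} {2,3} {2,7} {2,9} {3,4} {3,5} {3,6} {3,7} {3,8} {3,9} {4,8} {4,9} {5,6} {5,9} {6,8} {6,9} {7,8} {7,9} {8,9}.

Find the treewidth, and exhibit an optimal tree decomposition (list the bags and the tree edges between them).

Treewidth 3.
Bags: B1 = {3, 6, 8, 9}  B2 = {3, 4, 8, 9}  B3 = {3, 7, 8, 9}  B4 = {2, 3, 7, 9}  B5 = {3, 5, 6, 9}  B6 = {1, 3, 7, 9}
Tree: B1–B2, B2–B3, B3–B4, B1–B5, B3–B6

Each bag holds 4 vertices, so the decomposition has width 3, which upper-bounds the treewidth. For the lower bound, the 4 vertices {3, 4, 8, 9} are pairwise adjacent, and any tree decomposition puts a clique entirely inside one bag — forcing width ≥ 3. Combining the bounds, tw(G) = 3.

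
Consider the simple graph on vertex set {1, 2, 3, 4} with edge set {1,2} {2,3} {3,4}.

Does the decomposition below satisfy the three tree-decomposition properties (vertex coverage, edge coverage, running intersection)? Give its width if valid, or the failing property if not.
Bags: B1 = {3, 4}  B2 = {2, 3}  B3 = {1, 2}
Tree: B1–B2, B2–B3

Every vertex of G appears in some bag (union = {1, 2, 3, 4}); every edge is covered by a bag; and for each vertex v the set of bags containing v is connected in the bag tree. The decomposition is therefore valid. The largest bag has 2 vertices, so the width is 1.

Yes; width 1.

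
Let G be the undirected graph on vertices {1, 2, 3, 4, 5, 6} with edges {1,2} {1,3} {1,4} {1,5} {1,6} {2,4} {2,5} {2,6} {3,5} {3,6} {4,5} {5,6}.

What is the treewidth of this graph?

A width-3 tree decomposition is:
Bags: B1 = {1, 2, 4, 5}  B2 = {1, 2, 5, 6}  B3 = {1, 3, 5, 6}
Tree: B1–B2, B2–B3
The largest bag has 4 vertices, giving width 3; this decomposition certifies tw(G) ≤ 3. For the lower bound, the 4 vertices {1, 2, 4, 5} are pairwise adjacent, and any tree decomposition puts a clique entirely inside one bag — forcing width ≥ 3. Combining the bounds, tw(G) = 3.

3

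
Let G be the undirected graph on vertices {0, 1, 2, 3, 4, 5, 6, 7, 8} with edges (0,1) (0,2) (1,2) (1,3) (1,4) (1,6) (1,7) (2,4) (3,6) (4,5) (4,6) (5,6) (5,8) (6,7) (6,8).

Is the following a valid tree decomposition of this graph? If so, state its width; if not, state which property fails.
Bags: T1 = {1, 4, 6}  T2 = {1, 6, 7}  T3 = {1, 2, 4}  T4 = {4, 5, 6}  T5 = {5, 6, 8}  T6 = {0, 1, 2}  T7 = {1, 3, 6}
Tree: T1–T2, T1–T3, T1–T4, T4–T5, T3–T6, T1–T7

Yes; width 2.

Vertex coverage: the bags together contain {0, 1, 2, 3, 4, 5, 6, 7, 8}, the full vertex set. Edge coverage: each edge of G has both endpoints in at least one bag. Running intersection: for every vertex, the bags containing it form a connected subtree. All three properties hold, so this is a valid tree decomposition of width max|bag| − 1 = 2, and hence tw(G) ≤ 2.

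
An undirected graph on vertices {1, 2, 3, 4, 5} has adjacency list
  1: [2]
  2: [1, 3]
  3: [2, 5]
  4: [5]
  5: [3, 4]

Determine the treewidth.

A width-1 tree decomposition is:
Bags: B1 = {4, 5}  B2 = {3, 5}  B3 = {2, 3}  B4 = {1, 2}
Tree: B1–B2, B2–B3, B3–B4
The largest bag has 2 vertices, giving width 1; this decomposition certifies tw(G) ≤ 1. Since G has at least one edge (e.g. 4–5), it is not an edgeless graph, so tw(G) ≥ 1. Hence tw(G) = 1 exactly.

1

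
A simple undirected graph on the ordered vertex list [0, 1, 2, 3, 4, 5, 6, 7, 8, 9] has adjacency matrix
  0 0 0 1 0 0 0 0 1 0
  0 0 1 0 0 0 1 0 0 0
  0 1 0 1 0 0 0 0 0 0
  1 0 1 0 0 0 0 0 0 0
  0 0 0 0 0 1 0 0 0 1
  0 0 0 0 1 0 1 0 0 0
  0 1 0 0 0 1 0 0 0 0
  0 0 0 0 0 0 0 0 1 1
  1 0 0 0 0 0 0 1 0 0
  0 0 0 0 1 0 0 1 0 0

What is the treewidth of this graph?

2

A width-2 tree decomposition is:
Bags: B1 = {4, 5, 9}  B2 = {5, 6, 9}  B3 = {1, 6, 9}  B4 = {1, 2, 9}  B5 = {2, 3, 9}  B6 = {0, 3, 9}  B7 = {0, 8, 9}  B8 = {7, 8, 9}
Tree: B1–B2, B2–B3, B3–B4, B4–B5, B5–B6, B6–B7, B7–B8
Every bag has size at most 3, so the width is 3 − 1 = 2 and tw(G) ≤ 2. Since 9–4–5–6–1–2–3–0–8–7–9 is a cycle in G, G is not acyclic. Forests are exactly the graphs of treewidth ≤ 1, so tw(G) ≥ 2. Therefore the treewidth is 2.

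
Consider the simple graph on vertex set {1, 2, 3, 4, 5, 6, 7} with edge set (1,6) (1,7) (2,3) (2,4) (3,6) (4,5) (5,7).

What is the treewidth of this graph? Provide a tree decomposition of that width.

The largest bag has 3 vertices, giving width 2; this decomposition certifies tw(G) ≤ 2. Since 2–3–6–1–7–5–4–2 is a cycle in G, G is not acyclic. Forests are exactly the graphs of treewidth ≤ 1, so tw(G) ≥ 2. The upper and lower bounds meet at 2, so that is the treewidth.

Treewidth 2.
Bags: B1 = {2, 3, 6}  B2 = {1, 2, 6}  B3 = {1, 2, 7}  B4 = {2, 5, 7}  B5 = {2, 4, 5}
Tree: B1–B2, B2–B3, B3–B4, B4–B5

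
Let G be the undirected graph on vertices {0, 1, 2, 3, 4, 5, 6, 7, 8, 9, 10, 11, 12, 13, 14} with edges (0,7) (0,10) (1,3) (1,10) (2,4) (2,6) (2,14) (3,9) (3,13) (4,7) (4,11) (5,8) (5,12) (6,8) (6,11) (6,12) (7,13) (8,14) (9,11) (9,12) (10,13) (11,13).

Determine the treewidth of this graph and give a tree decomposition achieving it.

The largest bag has 4 vertices, giving width 3; this decomposition certifies tw(G) ≤ 3. For the lower bound: the 4 vertex sets {5,8,14}, {12}, {6}, {2,4,9,11} are disjoint, each induces a connected subgraph, and every pair is joined by at least one edge of G. Contracting each set to a single vertex therefore yields K_{4} as a minor, and since treewidth is minor-monotone, tw(G) ≥ tw(K_{4}) = 3. Hence tw(G) = 3 exactly.

Treewidth 3.
One optimal decomposition is:
Bags: B1 = {5, 8, 12, 14}  B2 = {6, 8, 12, 14}  B3 = {2, 6, 12, 14}  B4 = {2, 6, 9, 12}  B5 = {2, 6, 9, 11}  B6 = {2, 4, 9, 11}  B7 = {3, 4, 9, 11}  B8 = {3, 4, 11, 13}  B9 = {3, 4, 7, 13}  B10 = {1, 3, 7, 13}  B11 = {1, 7, 10, 13}  B12 = {0, 1, 7, 10}
Tree: B1–B2, B2–B3, B3–B4, B4–B5, B5–B6, B6–B7, B7–B8, B8–B9, B9–B10, B10–B11, B11–B12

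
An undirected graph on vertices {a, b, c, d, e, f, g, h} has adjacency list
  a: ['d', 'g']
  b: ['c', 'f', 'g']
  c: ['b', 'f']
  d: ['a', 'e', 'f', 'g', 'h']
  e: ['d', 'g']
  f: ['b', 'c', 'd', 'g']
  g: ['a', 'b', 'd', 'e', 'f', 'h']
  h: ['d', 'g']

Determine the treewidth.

2

A width-2 tree decomposition is:
Bags: B1 = {b, c, f}  B2 = {b, f, g}  B3 = {d, f, g}  B4 = {d, g, h}  B5 = {d, e, g}  B6 = {a, d, g}
Tree: B1–B2, B2–B3, B3–B4, B4–B5, B3–B6
Each bag holds 3 vertices, so the decomposition has width 2, which upper-bounds the treewidth. Conversely, {d, e, g} is a clique of size 3, and the vertices of any clique must share a bag in every tree decomposition; so some bag has ≥ 3 vertices and tw(G) ≥ 2. Combining the bounds, tw(G) = 2.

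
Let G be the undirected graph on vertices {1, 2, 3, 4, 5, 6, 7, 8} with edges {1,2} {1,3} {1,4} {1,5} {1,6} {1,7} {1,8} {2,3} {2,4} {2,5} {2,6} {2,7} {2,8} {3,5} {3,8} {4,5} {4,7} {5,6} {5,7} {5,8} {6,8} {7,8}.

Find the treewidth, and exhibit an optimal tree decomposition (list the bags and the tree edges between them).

Treewidth 4.
Bags: B1 = {1, 2, 5, 6, 8}  B2 = {1, 2, 5, 7, 8}  B3 = {1, 2, 3, 5, 8}  B4 = {1, 2, 4, 5, 7}
Tree: B1–B2, B2–B3, B2–B4

The largest bag has 5 vertices, giving width 4; this decomposition certifies tw(G) ≤ 4. On the other hand G contains the 5-clique {1, 2, 3, 5, 8}. A clique must lie in a single bag of any decomposition, so no decomposition can have width below 4. Combining the bounds, tw(G) = 4.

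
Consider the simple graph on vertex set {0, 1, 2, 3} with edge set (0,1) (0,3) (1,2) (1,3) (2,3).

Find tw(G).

2

A width-2 tree decomposition is:
Bags: B1 = {0, 1, 3}  B2 = {1, 2, 3}
Tree: B1–B2
Each bag holds 3 vertices, so the decomposition has width 2, which upper-bounds the treewidth. For the lower bound, the 3 vertices {0, 1, 3} are pairwise adjacent, and any tree decomposition puts a clique entirely inside one bag — forcing width ≥ 2. Hence tw(G) = 2 exactly.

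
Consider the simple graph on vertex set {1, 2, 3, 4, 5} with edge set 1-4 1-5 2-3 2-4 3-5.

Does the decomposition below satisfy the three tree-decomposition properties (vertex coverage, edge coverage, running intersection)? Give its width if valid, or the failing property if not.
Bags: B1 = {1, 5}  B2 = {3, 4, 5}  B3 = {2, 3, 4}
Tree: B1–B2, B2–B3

No — edge (4,1) lies in no bag.

A tree decomposition must satisfy three properties: every vertex lies in some bag; for every edge, both endpoints lie together in some bag; and for every vertex, the bags containing it form a connected subtree. Here edge (4,1) lies in no bag, so the decomposition is invalid.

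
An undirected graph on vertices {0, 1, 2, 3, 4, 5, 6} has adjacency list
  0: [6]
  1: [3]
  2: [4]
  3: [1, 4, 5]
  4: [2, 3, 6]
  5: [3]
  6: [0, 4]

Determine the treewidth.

1

A width-1 tree decomposition is:
Bags: B1 = {4, 6}  B2 = {2, 4}  B3 = {3, 4}  B4 = {1, 3}  B5 = {3, 5}  B6 = {0, 6}
Tree: B1–B2, B1–B3, B3–B4, B4–B5, B1–B6
The largest bag has 2 vertices, giving width 1; this decomposition certifies tw(G) ≤ 1. Any graph with an edge has treewidth ≥ 1, and G has the edge 4–6. Therefore the treewidth is 1.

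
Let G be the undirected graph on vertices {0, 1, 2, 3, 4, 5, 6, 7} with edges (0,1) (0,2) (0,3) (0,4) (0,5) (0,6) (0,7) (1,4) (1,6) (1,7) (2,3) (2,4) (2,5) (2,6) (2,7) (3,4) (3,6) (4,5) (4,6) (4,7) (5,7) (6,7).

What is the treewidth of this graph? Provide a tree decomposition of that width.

The largest bag has 5 vertices, giving width 4; this decomposition certifies tw(G) ≤ 4. On the other hand G contains the 5-clique {0, 1, 4, 6, 7}. A clique must lie in a single bag of any decomposition, so no decomposition can have width below 4. Combining the bounds, tw(G) = 4.

Treewidth 4.
One such decomposition:
Bags: B1 = {0, 2, 4, 6, 7}  B2 = {0, 2, 3, 4, 6}  B3 = {0, 1, 4, 6, 7}  B4 = {0, 2, 4, 5, 7}
Tree: B1–B2, B1–B3, B1–B4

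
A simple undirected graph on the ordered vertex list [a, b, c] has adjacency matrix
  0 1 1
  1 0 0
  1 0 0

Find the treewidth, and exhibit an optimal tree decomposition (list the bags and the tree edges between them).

Treewidth 1.
One optimal decomposition is:
Bags: B1 = {a, c}  B2 = {a, b}
Tree: B1–B2

Every bag has size at most 2, so the width is 2 − 1 = 1 and tw(G) ≤ 1. Since G has at least one edge (e.g. c–a), it is not an edgeless graph, so tw(G) ≥ 1. Therefore the treewidth is 1.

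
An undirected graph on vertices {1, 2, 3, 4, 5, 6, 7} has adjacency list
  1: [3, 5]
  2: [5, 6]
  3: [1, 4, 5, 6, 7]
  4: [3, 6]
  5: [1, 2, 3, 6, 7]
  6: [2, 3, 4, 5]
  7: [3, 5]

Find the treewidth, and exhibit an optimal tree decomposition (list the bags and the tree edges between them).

Treewidth 2.
One optimal decomposition is:
Bags: B1 = {2, 5, 6}  B2 = {3, 5, 6}  B3 = {1, 3, 5}  B4 = {3, 5, 7}  B5 = {3, 4, 6}
Tree: B1–B2, B2–B3, B3–B4, B2–B5

Each bag holds 3 vertices, so the decomposition has width 2, which upper-bounds the treewidth. On the other hand G contains the 3-clique {2, 5, 6}. A clique must lie in a single bag of any decomposition, so no decomposition can have width below 2. Therefore the treewidth is 2.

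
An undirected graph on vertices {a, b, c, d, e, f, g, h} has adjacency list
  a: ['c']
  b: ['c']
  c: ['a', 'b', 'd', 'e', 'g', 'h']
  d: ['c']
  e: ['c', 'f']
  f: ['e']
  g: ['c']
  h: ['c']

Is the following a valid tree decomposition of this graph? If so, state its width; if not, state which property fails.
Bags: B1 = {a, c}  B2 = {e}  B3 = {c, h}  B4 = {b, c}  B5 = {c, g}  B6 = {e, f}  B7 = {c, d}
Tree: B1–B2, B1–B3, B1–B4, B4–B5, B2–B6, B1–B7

No — edge (c,e) lies in no bag.

A tree decomposition must satisfy three properties: every vertex lies in some bag; for every edge, both endpoints lie together in some bag; and for every vertex, the bags containing it form a connected subtree. Here edge (c,e) lies in no bag, so the decomposition is invalid.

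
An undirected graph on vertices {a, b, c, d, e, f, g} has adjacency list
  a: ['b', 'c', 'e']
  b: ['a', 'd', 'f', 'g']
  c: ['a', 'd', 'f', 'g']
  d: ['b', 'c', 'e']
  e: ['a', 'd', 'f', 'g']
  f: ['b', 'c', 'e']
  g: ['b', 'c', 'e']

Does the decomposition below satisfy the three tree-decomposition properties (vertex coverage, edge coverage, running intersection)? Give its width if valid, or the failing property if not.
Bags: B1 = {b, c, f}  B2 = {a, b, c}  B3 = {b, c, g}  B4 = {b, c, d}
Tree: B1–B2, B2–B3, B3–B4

A tree decomposition must satisfy three properties: every vertex lies in some bag; for every edge, both endpoints lie together in some bag; and for every vertex, the bags containing it form a connected subtree. Here vertex e appears in no bag, so the decomposition is invalid.

No — vertex e appears in no bag.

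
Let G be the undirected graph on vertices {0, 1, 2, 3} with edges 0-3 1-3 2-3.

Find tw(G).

A width-1 tree decomposition is:
Bags: B1 = {1, 3}  B2 = {0, 3}  B3 = {2, 3}
Tree: B1–B2, B2–B3
Every bag has size at most 2, so the width is 2 − 1 = 1 and tw(G) ≤ 1. G has an edge, so its treewidth is at least 1. Therefore the treewidth is 1.

1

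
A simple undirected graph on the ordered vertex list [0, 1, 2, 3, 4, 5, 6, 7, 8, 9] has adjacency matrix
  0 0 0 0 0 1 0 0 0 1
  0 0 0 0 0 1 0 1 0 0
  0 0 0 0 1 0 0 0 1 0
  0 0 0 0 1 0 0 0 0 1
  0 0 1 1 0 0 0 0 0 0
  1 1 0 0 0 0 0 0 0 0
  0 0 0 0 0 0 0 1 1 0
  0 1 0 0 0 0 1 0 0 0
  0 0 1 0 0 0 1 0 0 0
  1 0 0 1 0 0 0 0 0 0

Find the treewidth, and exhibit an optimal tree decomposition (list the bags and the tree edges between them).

Each bag holds 3 vertices, so the decomposition has width 2, which upper-bounds the treewidth. For the lower bound, G contains the cycle 4–2–8–6–7–1–5–0–9–3–4, so G is not a forest; only forests have treewidth ≤ 1, hence tw(G) ≥ 2. Combining the bounds, tw(G) = 2.

Treewidth 2.
One optimal decomposition is:
Bags: B1 = {2, 4, 8}  B2 = {4, 6, 8}  B3 = {4, 6, 7}  B4 = {1, 4, 7}  B5 = {1, 4, 5}  B6 = {0, 4, 5}  B7 = {0, 4, 9}  B8 = {3, 4, 9}
Tree: B1–B2, B2–B3, B3–B4, B4–B5, B5–B6, B6–B7, B7–B8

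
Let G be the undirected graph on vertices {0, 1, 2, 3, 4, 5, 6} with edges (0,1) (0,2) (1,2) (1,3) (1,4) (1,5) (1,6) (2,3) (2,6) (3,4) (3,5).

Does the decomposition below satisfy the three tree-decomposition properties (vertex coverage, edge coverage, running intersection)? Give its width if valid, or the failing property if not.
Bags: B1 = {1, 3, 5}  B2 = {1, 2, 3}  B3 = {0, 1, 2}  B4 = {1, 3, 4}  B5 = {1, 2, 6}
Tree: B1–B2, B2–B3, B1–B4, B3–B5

Yes; width 2.

Vertex coverage: the bags together contain {0, 1, 2, 3, 4, 5, 6}, the full vertex set. Edge coverage: each edge of G has both endpoints in at least one bag. Running intersection: for every vertex, the bags containing it form a connected subtree. All three properties hold, so this is a valid tree decomposition of width max|bag| − 1 = 2, and hence tw(G) ≤ 2.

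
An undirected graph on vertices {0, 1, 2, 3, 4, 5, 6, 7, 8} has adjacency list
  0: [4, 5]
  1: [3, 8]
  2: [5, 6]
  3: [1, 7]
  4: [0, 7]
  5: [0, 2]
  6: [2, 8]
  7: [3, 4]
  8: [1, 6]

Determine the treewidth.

A width-2 tree decomposition is:
Bags: B1 = {1, 3, 7}  B2 = {1, 7, 8}  B3 = {6, 7, 8}  B4 = {2, 6, 7}  B5 = {2, 5, 7}  B6 = {0, 5, 7}  B7 = {0, 4, 7}
Tree: B1–B2, B2–B3, B3–B4, B4–B5, B5–B6, B6–B7
Every bag has size at most 3, so the width is 3 − 1 = 2 and tw(G) ≤ 2. The edges 7–3–1–8–6–2–5–0–4–7 form a cycle, so G is not a tree and its treewidth is at least 2. Therefore the treewidth is 2.

2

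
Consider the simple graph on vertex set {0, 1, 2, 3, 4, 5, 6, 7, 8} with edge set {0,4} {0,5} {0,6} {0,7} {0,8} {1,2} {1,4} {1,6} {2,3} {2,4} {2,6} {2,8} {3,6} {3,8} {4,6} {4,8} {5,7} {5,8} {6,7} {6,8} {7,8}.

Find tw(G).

A width-3 tree decomposition is:
Bags: B1 = {0, 5, 7, 8}  B2 = {0, 6, 7, 8}  B3 = {0, 4, 6, 8}  B4 = {2, 4, 6, 8}  B5 = {2, 3, 6, 8}  B6 = {1, 2, 4, 6}
Tree: B1–B2, B2–B3, B3–B4, B4–B5, B4–B6
The largest bag has 4 vertices, giving width 3; this decomposition certifies tw(G) ≤ 3. For the lower bound, the 4 vertices {0, 5, 7, 8} are pairwise adjacent, and any tree decomposition puts a clique entirely inside one bag — forcing width ≥ 3. Hence tw(G) = 3 exactly.

3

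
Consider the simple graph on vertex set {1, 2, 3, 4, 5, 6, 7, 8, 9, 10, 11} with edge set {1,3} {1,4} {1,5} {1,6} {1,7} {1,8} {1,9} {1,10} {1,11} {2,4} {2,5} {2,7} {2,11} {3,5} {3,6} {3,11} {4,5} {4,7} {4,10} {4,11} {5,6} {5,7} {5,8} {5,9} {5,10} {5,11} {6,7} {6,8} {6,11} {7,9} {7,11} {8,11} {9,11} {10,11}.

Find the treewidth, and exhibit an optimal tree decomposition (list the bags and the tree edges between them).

Every bag has size at most 5, so the width is 5 − 1 = 4 and tw(G) ≤ 4. For the lower bound, the 5 vertices {1, 5, 7, 9, 11} are pairwise adjacent, and any tree decomposition puts a clique entirely inside one bag — forcing width ≥ 4. The upper and lower bounds meet at 4, so that is the treewidth.

Treewidth 4.
Bags: B1 = {1, 4, 5, 7, 11}  B2 = {1, 4, 5, 10, 11}  B3 = {1, 5, 6, 7, 11}  B4 = {1, 3, 5, 6, 11}  B5 = {1, 5, 6, 8, 11}  B6 = {1, 5, 7, 9, 11}  B7 = {2, 4, 5, 7, 11}
Tree: B1–B2, B1–B3, B3–B4, B3–B5, B1–B6, B1–B7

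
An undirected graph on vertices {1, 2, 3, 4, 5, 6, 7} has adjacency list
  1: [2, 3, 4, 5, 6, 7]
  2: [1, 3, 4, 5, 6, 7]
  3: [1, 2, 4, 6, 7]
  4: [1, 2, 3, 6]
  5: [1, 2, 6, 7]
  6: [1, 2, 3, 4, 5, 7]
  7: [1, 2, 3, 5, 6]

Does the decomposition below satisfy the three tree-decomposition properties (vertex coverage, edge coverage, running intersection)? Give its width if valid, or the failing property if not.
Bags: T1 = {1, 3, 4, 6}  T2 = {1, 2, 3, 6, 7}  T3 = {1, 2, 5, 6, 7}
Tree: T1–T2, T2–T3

No — edge (2,4) lies in no bag.

A tree decomposition must satisfy three properties: every vertex lies in some bag; for every edge, both endpoints lie together in some bag; and for every vertex, the bags containing it form a connected subtree. Here edge (2,4) lies in no bag, so the decomposition is invalid.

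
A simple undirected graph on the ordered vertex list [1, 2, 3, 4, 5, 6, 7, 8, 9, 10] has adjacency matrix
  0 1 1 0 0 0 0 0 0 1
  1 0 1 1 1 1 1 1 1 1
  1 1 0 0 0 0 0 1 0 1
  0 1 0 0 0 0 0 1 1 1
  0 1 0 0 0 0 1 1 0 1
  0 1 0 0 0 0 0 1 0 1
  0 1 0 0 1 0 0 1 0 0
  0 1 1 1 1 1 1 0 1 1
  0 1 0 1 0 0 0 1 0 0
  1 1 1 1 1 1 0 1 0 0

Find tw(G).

3

A width-3 tree decomposition is:
Bags: B1 = {2, 3, 8, 10}  B2 = {2, 5, 8, 10}  B3 = {2, 4, 8, 10}  B4 = {2, 4, 8, 9}  B5 = {1, 2, 3, 10}  B6 = {2, 5, 7, 8}  B7 = {2, 6, 8, 10}
Tree: B1–B2, B2–B3, B3–B4, B1–B5, B2–B6, B3–B7
Every bag has size at most 4, so the width is 4 − 1 = 3 and tw(G) ≤ 3. On the other hand G contains the 4-clique {2, 4, 8, 9}. A clique must lie in a single bag of any decomposition, so no decomposition can have width below 3. Therefore the treewidth is 3.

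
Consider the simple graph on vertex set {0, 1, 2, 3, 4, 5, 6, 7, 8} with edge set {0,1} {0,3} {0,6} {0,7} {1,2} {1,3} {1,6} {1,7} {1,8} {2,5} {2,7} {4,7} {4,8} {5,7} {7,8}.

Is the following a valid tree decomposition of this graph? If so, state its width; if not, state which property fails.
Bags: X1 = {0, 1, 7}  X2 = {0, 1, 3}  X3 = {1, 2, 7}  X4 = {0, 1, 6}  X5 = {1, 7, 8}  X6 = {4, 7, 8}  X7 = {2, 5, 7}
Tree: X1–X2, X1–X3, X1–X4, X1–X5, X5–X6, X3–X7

Yes; width 2.

Checking the three conditions: (i) the bags cover all of {0, 1, 2, 3, 4, 5, 6, 7, 8}; (ii) for each edge, some bag contains both endpoints; (iii) the bags containing any fixed vertex form a subtree. All hold, so the decomposition is valid with width 3 − 1 = 2.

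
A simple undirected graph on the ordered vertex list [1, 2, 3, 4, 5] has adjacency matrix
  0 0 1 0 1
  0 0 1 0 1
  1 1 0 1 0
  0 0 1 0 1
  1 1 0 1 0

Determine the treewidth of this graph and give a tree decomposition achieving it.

Every bag has size at most 3, so the width is 3 − 1 = 2 and tw(G) ≤ 2. For the lower bound, G contains the cycle 1–3–2–5–1, so G is not a forest; only forests have treewidth ≤ 1, hence tw(G) ≥ 2. The upper and lower bounds meet at 2, so that is the treewidth.

Treewidth 2.
Bags: B1 = {1, 3, 5}  B2 = {2, 3, 5}  B3 = {3, 4, 5}
Tree: B1–B2, B2–B3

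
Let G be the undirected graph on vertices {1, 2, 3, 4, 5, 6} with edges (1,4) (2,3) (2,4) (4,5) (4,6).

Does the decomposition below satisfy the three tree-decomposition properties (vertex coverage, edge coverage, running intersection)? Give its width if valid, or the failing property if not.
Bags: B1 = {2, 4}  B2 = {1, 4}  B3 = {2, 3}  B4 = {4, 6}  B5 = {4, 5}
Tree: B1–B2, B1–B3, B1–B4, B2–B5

Yes; width 1.

Every vertex of G appears in some bag (union = {1, 2, 3, 4, 5, 6}); every edge is covered by a bag; and for each vertex v the set of bags containing v is connected in the bag tree. The decomposition is therefore valid. The largest bag has 2 vertices, so the width is 1.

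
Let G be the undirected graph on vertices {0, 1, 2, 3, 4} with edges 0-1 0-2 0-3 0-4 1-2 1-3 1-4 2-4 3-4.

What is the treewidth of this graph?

A width-3 tree decomposition is:
Bags: B1 = {0, 1, 3, 4}  B2 = {0, 1, 2, 4}
Tree: B1–B2
The largest bag has 4 vertices, giving width 3; this decomposition certifies tw(G) ≤ 3. Conversely, {0, 1, 2, 4} is a clique of size 4, and the vertices of any clique must share a bag in every tree decomposition; so some bag has ≥ 4 vertices and tw(G) ≥ 3. Therefore the treewidth is 3.

3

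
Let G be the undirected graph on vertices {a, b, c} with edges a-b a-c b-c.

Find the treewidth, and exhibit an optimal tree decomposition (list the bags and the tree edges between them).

Treewidth 2.
One optimal decomposition is:
Bags: B1 = {a, b, c}
Tree: (single bag)

A single bag containing all 3 vertices is trivially a valid decomposition of width 2. For the lower bound, the 3 vertices {a, b, c} are pairwise adjacent, and any tree decomposition puts a clique entirely inside one bag — forcing width ≥ 2. Combining the bounds, tw(G) = 2.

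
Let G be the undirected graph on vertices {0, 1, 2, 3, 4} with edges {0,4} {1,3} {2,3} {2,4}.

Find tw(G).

1

A width-1 tree decomposition is:
Bags: B1 = {1, 3}  B2 = {2, 3}  B3 = {2, 4}  B4 = {0, 4}
Tree: B1–B2, B2–B3, B3–B4
Every bag has size at most 2, so the width is 2 − 1 = 1 and tw(G) ≤ 1. Since G has at least one edge (e.g. 1–3), it is not an edgeless graph, so tw(G) ≥ 1. The upper and lower bounds meet at 1, so that is the treewidth.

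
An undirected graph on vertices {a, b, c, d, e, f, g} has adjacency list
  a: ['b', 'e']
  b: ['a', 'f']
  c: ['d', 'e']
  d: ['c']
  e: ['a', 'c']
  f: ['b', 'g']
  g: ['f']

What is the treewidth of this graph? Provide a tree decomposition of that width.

Treewidth 1.
One optimal decomposition is:
Bags: B1 = {b, f}  B2 = {a, b}  B3 = {a, e}  B4 = {c, e}  B5 = {c, d}  B6 = {f, g}
Tree: B1–B2, B2–B3, B3–B4, B4–B5, B1–B6

Each bag holds 2 vertices, so the decomposition has width 1, which upper-bounds the treewidth. Any graph with an edge has treewidth ≥ 1, and G has the edge f–b. The upper and lower bounds meet at 1, so that is the treewidth.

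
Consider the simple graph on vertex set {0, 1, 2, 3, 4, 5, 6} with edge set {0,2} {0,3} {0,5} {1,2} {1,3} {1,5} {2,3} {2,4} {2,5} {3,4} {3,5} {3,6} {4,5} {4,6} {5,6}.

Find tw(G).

3

A width-3 tree decomposition is:
Bags: B1 = {0, 2, 3, 5}  B2 = {2, 3, 4, 5}  B3 = {1, 2, 3, 5}  B4 = {3, 4, 5, 6}
Tree: B1–B2, B2–B3, B2–B4
Every bag has size at most 4, so the width is 4 − 1 = 3 and tw(G) ≤ 3. Conversely, {0, 2, 3, 5} is a clique of size 4, and the vertices of any clique must share a bag in every tree decomposition; so some bag has ≥ 4 vertices and tw(G) ≥ 3. Therefore the treewidth is 3.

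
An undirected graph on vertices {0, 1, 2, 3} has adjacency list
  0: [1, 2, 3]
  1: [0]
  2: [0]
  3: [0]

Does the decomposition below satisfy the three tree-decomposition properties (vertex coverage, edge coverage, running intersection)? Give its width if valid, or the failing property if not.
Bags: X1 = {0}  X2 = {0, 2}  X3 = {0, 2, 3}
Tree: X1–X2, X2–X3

No — vertex 1 appears in no bag.

A tree decomposition must satisfy three properties: every vertex lies in some bag; for every edge, both endpoints lie together in some bag; and for every vertex, the bags containing it form a connected subtree. Here vertex 1 appears in no bag, so the decomposition is invalid.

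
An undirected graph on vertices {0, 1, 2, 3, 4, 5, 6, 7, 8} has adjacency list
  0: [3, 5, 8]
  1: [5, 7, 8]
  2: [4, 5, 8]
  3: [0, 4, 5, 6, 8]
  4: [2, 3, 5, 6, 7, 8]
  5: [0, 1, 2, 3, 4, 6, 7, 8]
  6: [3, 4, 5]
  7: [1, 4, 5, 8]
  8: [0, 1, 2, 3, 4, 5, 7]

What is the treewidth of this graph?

3

A width-3 tree decomposition is:
Bags: B1 = {3, 4, 5, 6}  B2 = {3, 4, 5, 8}  B3 = {0, 3, 5, 8}  B4 = {4, 5, 7, 8}  B5 = {2, 4, 5, 8}  B6 = {1, 5, 7, 8}
Tree: B1–B2, B2–B3, B2–B4, B2–B5, B4–B6
Every bag has size at most 4, so the width is 4 − 1 = 3 and tw(G) ≤ 3. For the lower bound, the 4 vertices {0, 3, 5, 8} are pairwise adjacent, and any tree decomposition puts a clique entirely inside one bag — forcing width ≥ 3. Hence tw(G) = 3 exactly.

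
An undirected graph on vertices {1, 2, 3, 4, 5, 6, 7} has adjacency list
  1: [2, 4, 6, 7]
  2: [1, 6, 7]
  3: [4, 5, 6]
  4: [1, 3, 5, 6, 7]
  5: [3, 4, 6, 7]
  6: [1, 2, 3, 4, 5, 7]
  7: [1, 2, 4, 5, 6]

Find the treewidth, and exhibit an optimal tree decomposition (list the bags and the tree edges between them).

Treewidth 3.
Bags: B1 = {1, 2, 6, 7}  B2 = {1, 4, 6, 7}  B3 = {4, 5, 6, 7}  B4 = {3, 4, 5, 6}
Tree: B1–B2, B2–B3, B3–B4

Every bag has size at most 4, so the width is 4 − 1 = 3 and tw(G) ≤ 3. On the other hand G contains the 4-clique {1, 2, 6, 7}. A clique must lie in a single bag of any decomposition, so no decomposition can have width below 3. The upper and lower bounds meet at 3, so that is the treewidth.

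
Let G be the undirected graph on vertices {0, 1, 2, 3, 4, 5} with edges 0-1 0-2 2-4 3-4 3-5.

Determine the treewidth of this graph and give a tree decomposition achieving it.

Every bag has size at most 2, so the width is 2 − 1 = 1 and tw(G) ≤ 1. Since G has at least one edge (e.g. 5–3), it is not an edgeless graph, so tw(G) ≥ 1. The upper and lower bounds meet at 1, so that is the treewidth.

Treewidth 1.
One such decomposition:
Bags: B1 = {3, 5}  B2 = {3, 4}  B3 = {2, 4}  B4 = {0, 2}  B5 = {0, 1}
Tree: B1–B2, B2–B3, B3–B4, B4–B5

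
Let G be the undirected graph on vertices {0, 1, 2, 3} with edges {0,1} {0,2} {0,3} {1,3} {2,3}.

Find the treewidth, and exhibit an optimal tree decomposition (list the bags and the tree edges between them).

Treewidth 2.
One such decomposition:
Bags: B1 = {0, 2, 3}  B2 = {0, 1, 3}
Tree: B1–B2

Each bag holds 3 vertices, so the decomposition has width 2, which upper-bounds the treewidth. For the lower bound, the 3 vertices {0, 1, 3} are pairwise adjacent, and any tree decomposition puts a clique entirely inside one bag — forcing width ≥ 2. Therefore the treewidth is 2.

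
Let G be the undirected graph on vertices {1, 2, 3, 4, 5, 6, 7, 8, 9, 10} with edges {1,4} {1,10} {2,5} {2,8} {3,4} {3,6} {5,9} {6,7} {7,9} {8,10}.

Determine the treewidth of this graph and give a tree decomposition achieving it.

Treewidth 2.
One optimal decomposition is:
Bags: B1 = {3, 4, 6}  B2 = {4, 6, 7}  B3 = {4, 7, 9}  B4 = {4, 5, 9}  B5 = {2, 4, 5}  B6 = {2, 4, 8}  B7 = {4, 8, 10}  B8 = {1, 4, 10}
Tree: B1–B2, B2–B3, B3–B4, B4–B5, B5–B6, B6–B7, B7–B8

Every bag has size at most 3, so the width is 3 − 1 = 2 and tw(G) ≤ 2. The edges 4–3–6–7–9–5–2–8–10–1–4 form a cycle, so G is not a tree and its treewidth is at least 2. Combining the bounds, tw(G) = 2.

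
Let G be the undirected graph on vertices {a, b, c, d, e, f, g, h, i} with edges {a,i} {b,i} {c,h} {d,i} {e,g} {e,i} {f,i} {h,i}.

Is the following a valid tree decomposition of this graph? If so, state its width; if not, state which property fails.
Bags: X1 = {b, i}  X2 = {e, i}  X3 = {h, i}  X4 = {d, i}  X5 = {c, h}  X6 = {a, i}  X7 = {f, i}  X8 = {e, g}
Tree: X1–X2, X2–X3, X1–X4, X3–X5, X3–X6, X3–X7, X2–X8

Checking the three conditions: (i) the bags cover all of {a, b, c, d, e, f, g, h, i}; (ii) for each edge, some bag contains both endpoints; (iii) the bags containing any fixed vertex form a subtree. All hold, so the decomposition is valid with width 2 − 1 = 1.

Yes; width 1.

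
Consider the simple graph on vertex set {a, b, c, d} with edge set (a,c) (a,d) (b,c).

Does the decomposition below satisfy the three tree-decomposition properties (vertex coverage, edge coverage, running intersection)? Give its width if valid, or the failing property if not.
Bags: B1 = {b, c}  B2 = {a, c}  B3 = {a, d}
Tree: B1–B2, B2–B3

Yes; width 1.

Checking the three conditions: (i) the bags cover all of {a, b, c, d}; (ii) for each edge, some bag contains both endpoints; (iii) the bags containing any fixed vertex form a subtree. All hold, so the decomposition is valid with width 2 − 1 = 1.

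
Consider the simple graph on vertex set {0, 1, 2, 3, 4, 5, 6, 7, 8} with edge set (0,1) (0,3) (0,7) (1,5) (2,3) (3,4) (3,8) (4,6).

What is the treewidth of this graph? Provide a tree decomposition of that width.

Treewidth 1.
Bags: B1 = {0, 3}  B2 = {0, 1}  B3 = {1, 5}  B4 = {0, 7}  B5 = {2, 3}  B6 = {3, 8}  B7 = {3, 4}  B8 = {4, 6}
Tree: B1–B2, B2–B3, B2–B4, B1–B5, B1–B6, B6–B7, B7–B8

The largest bag has 2 vertices, giving width 1; this decomposition certifies tw(G) ≤ 1. Any graph with an edge has treewidth ≥ 1, and G has the edge 0–3. The upper and lower bounds meet at 1, so that is the treewidth.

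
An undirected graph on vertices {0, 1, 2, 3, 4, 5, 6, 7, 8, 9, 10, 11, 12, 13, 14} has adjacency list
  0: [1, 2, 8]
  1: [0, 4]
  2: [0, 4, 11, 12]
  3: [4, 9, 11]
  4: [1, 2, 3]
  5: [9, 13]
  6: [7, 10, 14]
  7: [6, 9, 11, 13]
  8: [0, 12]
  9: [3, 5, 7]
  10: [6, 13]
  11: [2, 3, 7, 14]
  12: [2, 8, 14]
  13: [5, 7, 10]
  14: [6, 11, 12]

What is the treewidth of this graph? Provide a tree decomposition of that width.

Each bag holds 4 vertices, so the decomposition has width 3, which upper-bounds the treewidth. For the lower bound: the 4 vertex sets {5,10,13}, {6}, {7}, {3,9,11,14} are disjoint, each induces a connected subgraph, and every pair is joined by at least one edge of G. Contracting each set to a single vertex therefore yields K_{4} as a minor, and since treewidth is minor-monotone, tw(G) ≥ tw(K_{4}) = 3. The upper and lower bounds meet at 3, so that is the treewidth.

Treewidth 3.
One optimal decomposition is:
Bags: B1 = {5, 6, 10, 13}  B2 = {5, 6, 7, 13}  B3 = {5, 6, 7, 9}  B4 = {6, 7, 9, 14}  B5 = {7, 9, 11, 14}  B6 = {3, 9, 11, 14}  B7 = {3, 11, 12, 14}  B8 = {2, 3, 11, 12}  B9 = {2, 3, 4, 12}  B10 = {2, 4, 8, 12}  B11 = {0, 2, 4, 8}  B12 = {0, 1, 4, 8}
Tree: B1–B2, B2–B3, B3–B4, B4–B5, B5–B6, B6–B7, B7–B8, B8–B9, B9–B10, B10–B11, B11–B12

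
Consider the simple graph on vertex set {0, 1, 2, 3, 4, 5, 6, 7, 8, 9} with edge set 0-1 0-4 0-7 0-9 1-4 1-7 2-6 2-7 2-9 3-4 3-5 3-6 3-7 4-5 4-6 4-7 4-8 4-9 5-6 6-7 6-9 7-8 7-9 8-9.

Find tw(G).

A width-3 tree decomposition is:
Bags: B1 = {0, 4, 7, 9}  B2 = {4, 6, 7, 9}  B3 = {4, 7, 8, 9}  B4 = {3, 4, 6, 7}  B5 = {2, 6, 7, 9}  B6 = {0, 1, 4, 7}  B7 = {3, 4, 5, 6}
Tree: B1–B2, B2–B3, B2–B4, B2–B5, B1–B6, B4–B7
The largest bag has 4 vertices, giving width 3; this decomposition certifies tw(G) ≤ 3. For the lower bound, the 4 vertices {2, 6, 7, 9} are pairwise adjacent, and any tree decomposition puts a clique entirely inside one bag — forcing width ≥ 3. Combining the bounds, tw(G) = 3.

3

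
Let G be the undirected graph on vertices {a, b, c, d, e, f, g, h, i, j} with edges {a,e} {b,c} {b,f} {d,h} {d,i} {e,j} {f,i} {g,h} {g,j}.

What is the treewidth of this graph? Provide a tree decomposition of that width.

Treewidth 1.
One such decomposition:
Bags: B1 = {a, e}  B2 = {e, j}  B3 = {g, j}  B4 = {g, h}  B5 = {d, h}  B6 = {d, i}  B7 = {f, i}  B8 = {b, f}  B9 = {b, c}
Tree: B1–B2, B2–B3, B3–B4, B4–B5, B5–B6, B6–B7, B7–B8, B8–B9

Each bag holds 2 vertices, so the decomposition has width 1, which upper-bounds the treewidth. G has an edge, so its treewidth is at least 1. Combining the bounds, tw(G) = 1.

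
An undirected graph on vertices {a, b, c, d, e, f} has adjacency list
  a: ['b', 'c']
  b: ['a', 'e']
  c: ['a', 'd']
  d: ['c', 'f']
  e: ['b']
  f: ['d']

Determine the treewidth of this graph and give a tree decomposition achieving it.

Each bag holds 2 vertices, so the decomposition has width 1, which upper-bounds the treewidth. G has an edge, so its treewidth is at least 1. The upper and lower bounds meet at 1, so that is the treewidth.

Treewidth 1.
One optimal decomposition is:
Bags: B1 = {a, c}  B2 = {c, d}  B3 = {a, b}  B4 = {d, f}  B5 = {b, e}
Tree: B1–B2, B1–B3, B2–B4, B3–B5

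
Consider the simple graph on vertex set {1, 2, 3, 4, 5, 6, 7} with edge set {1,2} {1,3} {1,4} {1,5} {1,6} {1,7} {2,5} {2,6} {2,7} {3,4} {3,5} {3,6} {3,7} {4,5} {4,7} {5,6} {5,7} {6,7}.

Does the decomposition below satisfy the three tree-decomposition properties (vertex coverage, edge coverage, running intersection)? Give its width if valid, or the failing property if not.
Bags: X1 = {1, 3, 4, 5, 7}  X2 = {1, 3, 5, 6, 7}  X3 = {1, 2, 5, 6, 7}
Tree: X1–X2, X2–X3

Yes; width 4.

Checking the three conditions: (i) the bags cover all of {1, 2, 3, 4, 5, 6, 7}; (ii) for each edge, some bag contains both endpoints; (iii) the bags containing any fixed vertex form a subtree. All hold, so the decomposition is valid with width 5 − 1 = 4.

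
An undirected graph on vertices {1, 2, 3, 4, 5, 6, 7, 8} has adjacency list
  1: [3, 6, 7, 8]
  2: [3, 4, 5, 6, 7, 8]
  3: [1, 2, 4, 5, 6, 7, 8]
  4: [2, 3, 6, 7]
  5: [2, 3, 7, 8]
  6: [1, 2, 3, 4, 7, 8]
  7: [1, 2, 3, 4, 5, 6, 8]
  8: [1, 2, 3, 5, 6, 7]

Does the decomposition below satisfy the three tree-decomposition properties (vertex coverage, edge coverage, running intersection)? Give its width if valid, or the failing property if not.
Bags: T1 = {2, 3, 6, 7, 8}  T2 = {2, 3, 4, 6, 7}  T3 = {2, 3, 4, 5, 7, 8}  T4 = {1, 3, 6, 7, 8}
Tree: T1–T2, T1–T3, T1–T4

A tree decomposition must satisfy three properties: every vertex lies in some bag; for every edge, both endpoints lie together in some bag; and for every vertex, the bags containing it form a connected subtree. Here bags containing vertex 4 are not connected in the tree, so the decomposition is invalid.

No — bags containing vertex 4 are not connected in the tree.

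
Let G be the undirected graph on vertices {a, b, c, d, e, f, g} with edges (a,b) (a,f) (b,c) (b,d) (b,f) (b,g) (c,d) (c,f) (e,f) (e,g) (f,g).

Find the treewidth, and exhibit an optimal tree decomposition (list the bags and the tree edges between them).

Each bag holds 3 vertices, so the decomposition has width 2, which upper-bounds the treewidth. Conversely, {b, c, d} is a clique of size 3, and the vertices of any clique must share a bag in every tree decomposition; so some bag has ≥ 3 vertices and tw(G) ≥ 2. The upper and lower bounds meet at 2, so that is the treewidth.

Treewidth 2.
One such decomposition:
Bags: B1 = {b, c, f}  B2 = {a, b, f}  B3 = {b, c, d}  B4 = {b, f, g}  B5 = {e, f, g}
Tree: B1–B2, B1–B3, B2–B4, B4–B5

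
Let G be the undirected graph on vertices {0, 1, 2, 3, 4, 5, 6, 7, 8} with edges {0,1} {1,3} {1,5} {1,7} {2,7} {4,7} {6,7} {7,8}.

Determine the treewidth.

A width-1 tree decomposition is:
Bags: B1 = {1, 7}  B2 = {0, 1}  B3 = {1, 3}  B4 = {1, 5}  B5 = {4, 7}  B6 = {2, 7}  B7 = {7, 8}  B8 = {6, 7}
Tree: B1–B2, B2–B3, B2–B4, B1–B5, B5–B6, B1–B7, B6–B8
Each bag holds 2 vertices, so the decomposition has width 1, which upper-bounds the treewidth. Any graph with an edge has treewidth ≥ 1, and G has the edge 7–1. Combining the bounds, tw(G) = 1.

1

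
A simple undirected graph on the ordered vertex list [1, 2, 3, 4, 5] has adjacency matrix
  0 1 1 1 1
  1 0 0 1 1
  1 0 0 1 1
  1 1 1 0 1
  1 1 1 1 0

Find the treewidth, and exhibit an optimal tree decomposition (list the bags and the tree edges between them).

Treewidth 3.
Bags: B1 = {1, 3, 4, 5}  B2 = {1, 2, 4, 5}
Tree: B1–B2

Each bag holds 4 vertices, so the decomposition has width 3, which upper-bounds the treewidth. For the lower bound, the 4 vertices {1, 2, 4, 5} are pairwise adjacent, and any tree decomposition puts a clique entirely inside one bag — forcing width ≥ 3. Combining the bounds, tw(G) = 3.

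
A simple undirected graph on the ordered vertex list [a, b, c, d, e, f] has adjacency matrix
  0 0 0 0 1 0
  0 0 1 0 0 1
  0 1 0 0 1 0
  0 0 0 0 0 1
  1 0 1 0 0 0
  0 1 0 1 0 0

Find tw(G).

1

A width-1 tree decomposition is:
Bags: B1 = {d, f}  B2 = {b, f}  B3 = {b, c}  B4 = {c, e}  B5 = {a, e}
Tree: B1–B2, B2–B3, B3–B4, B4–B5
The largest bag has 2 vertices, giving width 1; this decomposition certifies tw(G) ≤ 1. Since G has at least one edge (e.g. d–f), it is not an edgeless graph, so tw(G) ≥ 1. Hence tw(G) = 1 exactly.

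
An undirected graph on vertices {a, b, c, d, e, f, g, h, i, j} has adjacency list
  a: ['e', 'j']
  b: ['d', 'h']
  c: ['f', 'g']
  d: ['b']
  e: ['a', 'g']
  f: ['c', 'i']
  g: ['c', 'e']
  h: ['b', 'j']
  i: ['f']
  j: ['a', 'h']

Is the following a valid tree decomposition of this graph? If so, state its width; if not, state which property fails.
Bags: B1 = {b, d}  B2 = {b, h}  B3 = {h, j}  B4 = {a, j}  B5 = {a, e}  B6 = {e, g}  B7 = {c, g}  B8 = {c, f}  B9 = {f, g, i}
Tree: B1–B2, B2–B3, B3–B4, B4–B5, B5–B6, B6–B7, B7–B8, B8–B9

A tree decomposition must satisfy three properties: every vertex lies in some bag; for every edge, both endpoints lie together in some bag; and for every vertex, the bags containing it form a connected subtree. Here bags containing vertex g are not connected in the tree, so the decomposition is invalid.

No — bags containing vertex g are not connected in the tree.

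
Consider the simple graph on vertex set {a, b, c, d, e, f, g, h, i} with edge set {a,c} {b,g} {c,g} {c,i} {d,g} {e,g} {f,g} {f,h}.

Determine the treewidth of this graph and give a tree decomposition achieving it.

The largest bag has 2 vertices, giving width 1; this decomposition certifies tw(G) ≤ 1. Since G has at least one edge (e.g. e–g), it is not an edgeless graph, so tw(G) ≥ 1. Therefore the treewidth is 1.

Treewidth 1.
Bags: B1 = {e, g}  B2 = {c, g}  B3 = {f, g}  B4 = {a, c}  B5 = {f, h}  B6 = {b, g}  B7 = {c, i}  B8 = {d, g}
Tree: B1–B2, B2–B3, B2–B4, B3–B5, B2–B6, B4–B7, B1–B8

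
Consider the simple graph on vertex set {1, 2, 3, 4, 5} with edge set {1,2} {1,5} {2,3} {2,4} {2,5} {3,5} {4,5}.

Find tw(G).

A width-2 tree decomposition is:
Bags: B1 = {1, 2, 5}  B2 = {2, 4, 5}  B3 = {2, 3, 5}
Tree: B1–B2, B2–B3
Each bag holds 3 vertices, so the decomposition has width 2, which upper-bounds the treewidth. On the other hand G contains the 3-clique {1, 2, 5}. A clique must lie in a single bag of any decomposition, so no decomposition can have width below 2. Combining the bounds, tw(G) = 2.

2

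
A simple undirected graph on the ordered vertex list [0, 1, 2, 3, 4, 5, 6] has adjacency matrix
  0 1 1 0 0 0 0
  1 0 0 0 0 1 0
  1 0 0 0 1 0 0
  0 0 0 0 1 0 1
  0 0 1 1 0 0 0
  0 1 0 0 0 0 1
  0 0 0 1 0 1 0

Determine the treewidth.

2

A width-2 tree decomposition is:
Bags: B1 = {3, 4, 6}  B2 = {4, 5, 6}  B3 = {1, 4, 5}  B4 = {0, 1, 4}  B5 = {0, 2, 4}
Tree: B1–B2, B2–B3, B3–B4, B4–B5
The largest bag has 3 vertices, giving width 2; this decomposition certifies tw(G) ≤ 2. For the lower bound, G contains the cycle 4–3–6–5–1–0–2–4, so G is not a forest; only forests have treewidth ≤ 1, hence tw(G) ≥ 2. The upper and lower bounds meet at 2, so that is the treewidth.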